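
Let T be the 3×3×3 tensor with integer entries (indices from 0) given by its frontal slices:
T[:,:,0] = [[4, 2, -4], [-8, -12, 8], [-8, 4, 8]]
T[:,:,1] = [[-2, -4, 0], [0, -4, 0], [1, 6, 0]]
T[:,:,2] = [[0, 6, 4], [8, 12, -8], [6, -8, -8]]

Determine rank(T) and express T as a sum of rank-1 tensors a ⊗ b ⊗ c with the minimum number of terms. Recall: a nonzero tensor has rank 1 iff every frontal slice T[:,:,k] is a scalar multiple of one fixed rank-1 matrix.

rank(T) = 3

Lower bound: the mode-2 unfolding of T (rows indexed by j, columns by (i,k) = (0,0), (0,1), (0,2), (1,0), (1,1), (1,2), (2,0), (2,1), (2,2)) is [[4, -2, 0, -8, 0, 8, -8, 1, 6], [2, -4, 6, -12, -4, 12, 4, 6, -8], [-4, 0, 4, 8, 0, -8, 8, 0, -8]].
There the 3×3 minor on rows j ∈ {0, 1, 2}, columns (i,k) ∈ {(0,0), (0,1), (1,0)} is det [[4, -2, -8], [2, -4, -12], [-4, 0, 8]] = -64 ≠ 0, so this unfolding has rank ≥ 3; CP rank is at least every unfolding rank, so rank(T) ≥ 3. (Unfolding ranks only ever bound the CP rank from below — rank(T) can be strictly larger than all of them — so the matching upper bound has to come from an explicit 3-term decomposition.)
Upper bound: T is a sum of 3 rank-1 terms, T = [0, 1, -1] ⊗ [0, 1, 0] ⊗ [-8, -4, 8] + [1, -2, -2] ⊗ [2, 1, -2] ⊗ [2, 0, -2] + [2, 0, -1] ⊗ [1, 2, 0] ⊗ [0, -1, 2] (written with every a and b primitive with positive leading entry and the scale carried by c; CP decompositions are not unique, and this one is verified by expanding entrywise), so rank(T) ≤ 3.
These bounds meet, so rank(T) = 3.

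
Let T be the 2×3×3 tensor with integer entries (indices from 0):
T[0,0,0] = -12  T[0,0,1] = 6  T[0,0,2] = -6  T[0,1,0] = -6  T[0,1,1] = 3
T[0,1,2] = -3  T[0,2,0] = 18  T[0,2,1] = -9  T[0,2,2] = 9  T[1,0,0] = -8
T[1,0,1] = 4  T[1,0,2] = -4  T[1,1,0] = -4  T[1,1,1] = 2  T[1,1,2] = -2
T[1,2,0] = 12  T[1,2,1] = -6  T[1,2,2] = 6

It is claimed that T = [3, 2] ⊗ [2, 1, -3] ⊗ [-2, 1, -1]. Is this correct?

Yes

Reconstruct entrywise from the claimed factors. For example, T[1,2,2] = 6 and Σₗ aₗ[1]bₗ[2]cₗ[2] = (2)·(-3)·(-1) = 6; checking all 18 entries, every one matches. The claim holds.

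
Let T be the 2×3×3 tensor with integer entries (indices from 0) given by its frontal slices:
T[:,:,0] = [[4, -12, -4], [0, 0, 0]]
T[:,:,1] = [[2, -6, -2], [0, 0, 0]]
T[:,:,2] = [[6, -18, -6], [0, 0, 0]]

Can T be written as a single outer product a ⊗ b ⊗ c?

Yes

If T = a ⊗ b ⊗ c then every fibre of T is a multiple of the corresponding factor, so read the factors off the fibres through the nonzero entry T[0,0,0] = 4.
The mode-1 fibre T[:,0,0] = [4, 0] gives a = [1, 0] (primitive direction); the mode-2 fibre T[0,:,0] = [4, -12, -4] gives b = [1, -3, -1]; then c[k] = T[0,0,k] / (a[0]·b[0]) = [4, 2, 6] / 1 = [4, 2, 6].
Expanding [1, 0] ⊗ [1, -3, -1] ⊗ [4, 2, 6] reproduces all 18 entries of T, so T = [1, 0] ⊗ [1, -3, -1] ⊗ [4, 2, 6] and rank(T) ≤ 1.
Equivalently every frontal slice T[:,:,k] is c[k] times the rank-1 matrix [1, 0] ⊗ [1, -3, -1]. So T has rank 1 (it is nonzero).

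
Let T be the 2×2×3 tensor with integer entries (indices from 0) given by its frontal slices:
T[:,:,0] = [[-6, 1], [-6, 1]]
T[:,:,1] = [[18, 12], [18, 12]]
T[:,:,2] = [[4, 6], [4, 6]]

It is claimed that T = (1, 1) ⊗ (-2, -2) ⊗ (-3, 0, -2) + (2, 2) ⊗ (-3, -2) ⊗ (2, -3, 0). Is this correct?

No

Reconstruct entry (0,1,0) from the claimed factors: Σₗ aₗ[0]bₗ[1]cₗ[0] = (1)·(-2)·(-3) + (2)·(-2)·(2) = -2, but T[0,1,0] = 1. The claim is false.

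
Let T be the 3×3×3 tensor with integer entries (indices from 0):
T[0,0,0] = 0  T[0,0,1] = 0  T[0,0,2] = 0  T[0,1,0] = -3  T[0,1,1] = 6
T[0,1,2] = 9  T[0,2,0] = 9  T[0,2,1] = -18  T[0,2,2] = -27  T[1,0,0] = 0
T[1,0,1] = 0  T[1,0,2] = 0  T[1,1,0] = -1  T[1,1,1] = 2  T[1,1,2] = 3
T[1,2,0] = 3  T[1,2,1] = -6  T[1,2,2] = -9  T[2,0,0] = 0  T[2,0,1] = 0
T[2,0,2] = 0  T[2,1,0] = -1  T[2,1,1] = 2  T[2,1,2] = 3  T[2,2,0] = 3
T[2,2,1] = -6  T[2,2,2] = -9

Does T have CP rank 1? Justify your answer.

If T = a ⊗ b ⊗ c then every fibre of T is a multiple of the corresponding factor, so read the factors off the fibres through the nonzero entry T[0,1,0] = -3.
The mode-1 fibre T[:,1,0] = [-3, -1, -1] gives a = [3, 1, 1] (primitive direction); the mode-2 fibre T[0,:,0] = [0, -3, 9] gives b = [0, 1, -3]; then c[k] = T[0,1,k] / (a[0]·b[1]) = [-3, 6, 9] / 3 = [-1, 2, 3].
Expanding [3, 1, 1] ⊗ [0, 1, -3] ⊗ [-1, 2, 3] reproduces all 27 entries of T, so T = [3, 1, 1] ⊗ [0, 1, -3] ⊗ [-1, 2, 3] and rank(T) ≤ 1.
Equivalently every frontal slice T[:,:,k] is c[k] times the rank-1 matrix [3, 1, 1] ⊗ [0, 1, -3]. So T has rank 1 (it is nonzero).

Yes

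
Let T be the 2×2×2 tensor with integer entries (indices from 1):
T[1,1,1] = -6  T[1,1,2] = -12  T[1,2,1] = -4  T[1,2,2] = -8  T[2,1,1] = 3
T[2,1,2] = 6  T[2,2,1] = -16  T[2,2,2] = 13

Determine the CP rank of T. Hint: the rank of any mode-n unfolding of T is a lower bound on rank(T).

Lower bound: in the mode-1 unfolding of T (rows indexed by i, columns by (j,k)) the 2×2 minor on rows i ∈ {1, 2}, columns (j,k) ∈ {(1,1), (2,1)} is det [[-6, -4], [3, -16]] = 108 ≠ 0, so that unfolding has rank ≥ 2 and hence rank(T) ≥ 2 (CP rank is at least every unfolding rank, though it can be larger).
Upper bound: with S_k = T[:,:,k], the two rank-1 terms a₁b₁ᵀ, a₂b₂ᵀ are the rank-1 members of the pencil x·S₁ + y·S₂.
det(x·S₁ + y·S₂) is 108·x² + 162·xy − 108·y² = 54·(x + 2·y)(2·x − y), vanishing at (x:y) = (2:-1) and (1:2).
M₁ = 2·S₁ − S₂ = [[0, 0], [0, -45]] = (-45)·[0, 1][0, 1]ᵀ and M₂ = S₁ + 2·S₂ = [[-30, -20], [15, 10]] = (-5)·[2, -1][3, 2]ᵀ, so take a₁ = [0, 1], b₁ = [0, 1], a₂ = [2, -1], b₂ = [3, 2].
Each slice is an integer combination of E₁ = a₁b₁ᵀ and E₂ = a₂b₂ᵀ: S₁ = −18·E₁ − E₂, S₂ = 9·E₁ − 2·E₂; reading off coefficients, c₁ = [-18, 9] and c₂ = [-1, -2].
Hence T = [0, 1] (x) [0, 1] (x) [-18, 9] + [2, -1] (x) [3, 2] (x) [-1, -2], so rank(T) ≤ 2.
These bounds meet, so rank(T) = 2.

2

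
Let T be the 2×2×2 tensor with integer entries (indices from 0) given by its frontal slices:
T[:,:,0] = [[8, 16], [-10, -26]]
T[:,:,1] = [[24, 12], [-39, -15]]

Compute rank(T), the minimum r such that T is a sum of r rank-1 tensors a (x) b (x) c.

2

Lower bound: the mode-1 unfolding of T (rows indexed by i, columns by (j,k) = (0,0), (0,1), (1,0), (1,1)) is [[8, 24, 16, 12], [-10, -39, -26, -15]].
There the 2×2 minor on rows i ∈ {0, 1}, columns (j,k) ∈ {(0,0), (0,1)} is det [[8, 24], [-10, -39]] = -72 ≠ 0, so this unfolding has rank ≥ 2; CP rank is at least every unfolding rank, so rank(T) ≥ 2. (Flattening ranks never certify an upper bound on CP rank; for that we must actually write T with 2 rank-1 terms.)
Upper bound — finding two terms. Write S_k = T[:,:,k] for the frontal slices: S₀ = [[8, 16], [-10, -26]], S₁ = [[24, 12], [-39, -15]].
If T = a₁ (x) b₁ (x) c₁ + a₂ (x) b₂ (x) c₂ then each S_k = c₁[k]·a₁b₁ᵀ + c₂[k]·a₂b₂ᵀ. S₀ and S₁ are linearly independent, so a₁b₁ᵀ and a₂b₂ᵀ must span the same plane of matrices: they are the rank-1 matrices of the form x·S₀ + y·S₁.
det(x·S₀ + y·S₁) is −48·x² + 108·y² = (-12)·(2·x − 3·y)(2·x + 3·y), vanishing at (x:y) = (3:2) and (3:-2).
M₁ = 3·S₀ + 2·S₁ = [[72, 72], [-108, -108]] = 36·(2, -3)(1, 1)ᵀ and M₂ = 3·S₀ − 2·S₁ = [[-24, 24], [48, -48]] = (-24)·(1, -2)(1, -1)ᵀ, so take a₁ = (2, -3), b₁ = (1, 1), a₂ = (1, -2), b₂ = (1, -1).
Each slice is an integer combination of E₁ = a₁b₁ᵀ and E₂ = a₂b₂ᵀ: S₀ = 6·E₁ − 4·E₂, S₁ = 9·E₁ + 6·E₂; reading off coefficients, c₁ = (6, 9) and c₂ = (-4, 6).
Hence T = (2, -3) (x) (1, 1) (x) (6, 9) + (1, -2) (x) (1, -1) (x) (-4, 6), so rank(T) ≤ 2.
These bounds meet, so rank(T) = 2.
Check entry T[1,1,0] = -26: (-3)·(1)·(6) + (-2)·(-1)·(-4) = -26.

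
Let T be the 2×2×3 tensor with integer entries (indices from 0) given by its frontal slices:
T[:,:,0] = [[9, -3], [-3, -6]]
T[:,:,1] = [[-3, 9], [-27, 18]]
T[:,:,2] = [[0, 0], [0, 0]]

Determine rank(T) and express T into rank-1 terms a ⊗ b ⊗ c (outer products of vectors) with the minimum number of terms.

Lower bound: the mode-2 unfolding of T (rows indexed by j, columns by (i,k) = (0,0), (0,1), (0,2), (1,0), (1,1), (1,2)) is [[9, -3, 0, -3, -27, 0], [-3, 9, 0, -6, 18, 0]].
There the 2×2 minor on rows j ∈ {0, 1}, columns (i,k) ∈ {(0,0), (0,1)} is det [[9, -3], [-3, 9]] = 72 ≠ 0, so this unfolding has rank ≥ 2; CP rank is at least every unfolding rank, so rank(T) ≥ 2. (This is only a lower bound: in general the CP rank may exceed every unfolding rank, so we still need to exhibit 2 rank-1 terms summing to T.)
Upper bound — finding two terms. Write S_k = T[:,:,k] for the frontal slices: S₀ = [[9, -3], [-3, -6]], S₁ = [[-3, 9], [-27, 18]], S₂ = [[0, 0], [0, 0]].
If T = a₁ ⊗ b₁ ⊗ c₁ + a₂ ⊗ b₂ ⊗ c₂ then each S_k = c₁[k]·a₁b₁ᵀ + c₂[k]·a₂b₂ᵀ. S₀ and S₁ are linearly independent, so a₁b₁ᵀ and a₂b₂ᵀ must span the same plane of matrices: they are the rank-1 matrices of the form x·S₀ + y·S₁.
det(x·S₀ + y·S₁) is −63·x² + 126·xy + 189·y² = (-63)·(x − 3·y)(x + y), vanishing at (x:y) = (3:1) and (1:-1).
M₁ = 3·S₀ + S₁ = [[24, 0], [-36, 0]] = 12·[2, -3][1, 0]ᵀ and M₂ = S₀ − S₁ = [[12, -12], [24, -24]] = 12·[1, 2][1, -1]ᵀ, so take a₁ = [2, -3], b₁ = [1, 0], a₂ = [1, 2], b₂ = [1, -1].
Each slice is an integer combination of E₁ = a₁b₁ᵀ and E₂ = a₂b₂ᵀ: S₀ = 3·E₁ + 3·E₂, S₁ = 3·E₁ − 9·E₂, S₂ = 0; reading off coefficients, c₁ = [3, 3, 0] and c₂ = [3, -9, 0].
Hence T = [2, -3] ⊗ [1, 0] ⊗ [3, 3, 0] + [1, 2] ⊗ [1, -1] ⊗ [3, -9, 0], so rank(T) ≤ 2.
These bounds meet, so rank(T) = 2.

rank(T) = 2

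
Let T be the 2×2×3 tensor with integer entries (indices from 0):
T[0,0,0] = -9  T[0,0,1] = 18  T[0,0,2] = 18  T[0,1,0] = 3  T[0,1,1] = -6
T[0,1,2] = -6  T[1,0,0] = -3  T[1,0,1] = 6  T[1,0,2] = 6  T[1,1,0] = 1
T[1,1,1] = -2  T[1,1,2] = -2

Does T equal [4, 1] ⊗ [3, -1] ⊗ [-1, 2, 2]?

No

Reconstruct entry (0,0,0) from the claimed factors: Σₗ aₗ[0]bₗ[0]cₗ[0] = (4)·(3)·(-1) = -12, but T[0,0,0] = -9. The claim is false.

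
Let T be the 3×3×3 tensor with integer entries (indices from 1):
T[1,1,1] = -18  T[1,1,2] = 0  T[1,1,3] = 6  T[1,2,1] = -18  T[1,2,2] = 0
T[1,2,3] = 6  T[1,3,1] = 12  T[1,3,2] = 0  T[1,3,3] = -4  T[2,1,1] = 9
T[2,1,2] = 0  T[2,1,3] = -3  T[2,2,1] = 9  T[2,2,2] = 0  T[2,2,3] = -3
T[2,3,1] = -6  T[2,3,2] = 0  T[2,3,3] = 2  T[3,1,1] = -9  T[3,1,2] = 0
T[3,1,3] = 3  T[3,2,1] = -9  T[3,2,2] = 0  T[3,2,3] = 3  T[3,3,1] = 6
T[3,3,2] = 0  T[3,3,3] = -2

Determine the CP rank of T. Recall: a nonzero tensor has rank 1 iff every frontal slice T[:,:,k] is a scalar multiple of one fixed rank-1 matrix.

Lower bound: T ≠ 0 (e.g. T[1,1,1] = -18), so rank(T) ≥ 1.
Upper bound: if T = a ⊗ b ⊗ c then every fibre of T is a multiple of the corresponding factor, so read the factors off the fibres through the nonzero entry T[1,1,1] = -18.
The mode-1 fibre T[:,1,1] = [-18, 9, -9] gives a = [2, -1, 1] (primitive direction); the mode-2 fibre T[1,:,1] = [-18, -18, 12] gives b = [3, 3, -2]; then c[k] = T[1,1,k] / (a[1]·b[1]) = [-18, 0, 6] / 6 = [-3, 0, 1].
Expanding [2, -1, 1] ⊗ [3, 3, -2] ⊗ [-3, 0, 1] reproduces all 27 entries of T, so T = [2, -1, 1] ⊗ [3, 3, -2] ⊗ [-3, 0, 1] and rank(T) ≤ 1.
These bounds meet, so rank(T) = 1.
Check entry T[2,1,3] = -3: (-1)·(3)·(1) = -3.

1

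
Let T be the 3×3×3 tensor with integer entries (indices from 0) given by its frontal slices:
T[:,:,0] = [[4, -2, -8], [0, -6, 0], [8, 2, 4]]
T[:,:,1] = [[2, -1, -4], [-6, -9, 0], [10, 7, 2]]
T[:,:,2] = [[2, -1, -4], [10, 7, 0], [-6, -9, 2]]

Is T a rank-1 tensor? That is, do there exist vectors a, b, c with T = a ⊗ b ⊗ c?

The mode-1 unfolding of T (rows indexed by i, columns by (j,k) = (0,0), (0,1), (0,2), (1,0), (1,1), (1,2), (2,0), (2,1), (2,2)) is [[4, 2, 2, -2, -1, -1, -8, -4, -4], [0, -6, 10, -6, -9, 7, 0, 0, 0], [8, 10, -6, 2, 7, -9, 4, 2, 2]].
There the 3×3 minor on rows i ∈ {0, 1, 2}, columns (j,k) ∈ {(0,0), (0,1), (2,0)} is det [[4, 2, -8], [0, -6, 0], [8, 10, 4]] = -480 ≠ 0, so this unfolding has rank ≥ 3; CP rank is at least every unfolding rank, so rank(T) ≥ 3.
In particular rank(T) ≥ 3 > 1, so T is not rank-1.

No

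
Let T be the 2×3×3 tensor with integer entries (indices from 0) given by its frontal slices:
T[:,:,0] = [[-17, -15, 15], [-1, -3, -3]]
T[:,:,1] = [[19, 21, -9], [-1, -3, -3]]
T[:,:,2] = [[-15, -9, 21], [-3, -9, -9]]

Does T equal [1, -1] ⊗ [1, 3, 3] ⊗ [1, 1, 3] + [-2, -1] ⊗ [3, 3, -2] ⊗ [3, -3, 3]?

No

Reconstruct entry (1,0,0) from the claimed factors: Σₗ aₗ[1]bₗ[0]cₗ[0] = (-1)·(1)·(1) + (-1)·(3)·(3) = -10, but T[1,0,0] = -1. The claim is false.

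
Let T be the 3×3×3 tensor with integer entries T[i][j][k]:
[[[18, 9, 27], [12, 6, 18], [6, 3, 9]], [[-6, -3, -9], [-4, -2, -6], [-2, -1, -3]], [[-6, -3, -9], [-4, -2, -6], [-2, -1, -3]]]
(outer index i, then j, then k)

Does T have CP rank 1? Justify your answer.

Yes

If T = a ⊗ b ⊗ c then every fibre of T is a multiple of the corresponding factor, so read the factors off the fibres through the nonzero entry T[0,0,0] = 18.
The mode-1 fibre T[:,0,0] = [18, -6, -6] gives a = (3, -1, -1) (primitive direction); the mode-2 fibre T[0,:,0] = [18, 12, 6] gives b = (3, 2, 1); then c[k] = T[0,0,k] / (a[0]·b[0]) = [18, 9, 27] / 9 = (2, 1, 3).
Expanding (3, -1, -1) ⊗ (3, 2, 1) ⊗ (2, 1, 3) reproduces all 27 entries of T, so T = (3, -1, -1) ⊗ (3, 2, 1) ⊗ (2, 1, 3) and rank(T) ≤ 1.
Equivalently every frontal slice T[:,:,k] is c[k] times the rank-1 matrix (3, -1, -1) ⊗ (3, 2, 1). So T has rank 1 (it is nonzero).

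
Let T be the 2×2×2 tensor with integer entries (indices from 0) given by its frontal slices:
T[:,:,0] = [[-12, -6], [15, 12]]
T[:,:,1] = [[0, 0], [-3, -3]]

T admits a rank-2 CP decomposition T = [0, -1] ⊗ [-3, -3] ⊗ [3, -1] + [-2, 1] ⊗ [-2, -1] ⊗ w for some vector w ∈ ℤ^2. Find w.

Subtract the known terms from T to get the rank-1 residual R = [-2, 1] ⊗ [-2, -1] ⊗ w, so R[i,j,k] = a[i]·b[j]·w[k]. Pick indices with nonzero a[0]·b[0] = (-2)·(-2) = 4. Only the fibre through (0,0,·) is needed: R[0,0,:] = T[0,0,:] − Σₗ aₗ[0]bₗ[0]cₗ = [-12, 0] − (0)·(-3)·[3, -1] = [-12, 0]. Then w[k] = R[0,0,k] / 4 for each k, giving w = [-12, 0] / 4 = [-3, 0].

w = [-3, 0]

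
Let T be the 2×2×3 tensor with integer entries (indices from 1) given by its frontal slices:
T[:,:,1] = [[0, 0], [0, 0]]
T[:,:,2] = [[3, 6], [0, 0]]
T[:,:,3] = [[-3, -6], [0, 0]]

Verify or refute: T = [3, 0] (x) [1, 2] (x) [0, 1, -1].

Yes

Reconstruct entrywise from the claimed factors. For example, T[1,2,3] = -6 and Σₗ aₗ[1]bₗ[2]cₗ[3] = (3)·(2)·(-1) = -6; checking all 12 entries, every one matches. The claim holds.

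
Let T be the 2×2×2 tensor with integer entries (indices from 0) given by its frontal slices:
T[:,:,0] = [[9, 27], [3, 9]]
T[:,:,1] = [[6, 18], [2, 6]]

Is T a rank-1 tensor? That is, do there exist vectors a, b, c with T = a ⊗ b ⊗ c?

Yes

If T = a ⊗ b ⊗ c then every fibre of T is a multiple of the corresponding factor, so read the factors off the fibres through the nonzero entry T[0,0,0] = 9.
The mode-1 fibre T[:,0,0] = [9, 3] gives a = [3, 1] (primitive direction); the mode-2 fibre T[0,:,0] = [9, 27] gives b = [1, 3]; then c[k] = T[0,0,k] / (a[0]·b[0]) = [9, 6] / 3 = [3, 2].
Expanding [3, 1] ⊗ [1, 3] ⊗ [3, 2] reproduces all 8 entries of T, so T = [3, 1] ⊗ [1, 3] ⊗ [3, 2] and rank(T) ≤ 1.
Equivalently every frontal slice T[:,:,k] is c[k] times the rank-1 matrix [3, 1] ⊗ [1, 3]. So T has rank 1 (it is nonzero).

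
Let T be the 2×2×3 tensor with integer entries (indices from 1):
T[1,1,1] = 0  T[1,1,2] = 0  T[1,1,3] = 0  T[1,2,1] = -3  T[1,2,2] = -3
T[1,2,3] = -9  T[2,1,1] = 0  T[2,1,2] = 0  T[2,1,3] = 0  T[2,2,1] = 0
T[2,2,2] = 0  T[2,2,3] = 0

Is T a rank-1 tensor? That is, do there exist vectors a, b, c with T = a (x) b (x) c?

Yes

If T = a (x) b (x) c then every fibre of T is a multiple of the corresponding factor, so read the factors off the fibres through the nonzero entry T[1,2,1] = -3.
The mode-1 fibre T[:,2,1] = [-3, 0] gives a = [1, 0] (primitive direction); the mode-2 fibre T[1,:,1] = [0, -3] gives b = [0, 1]; then c[k] = T[1,2,k] / (a[1]·b[2]) = [-3, -3, -9] / 1 = [-3, -3, -9].
Expanding [1, 0] (x) [0, 1] (x) [-3, -3, -9] reproduces all 12 entries of T, so T = [1, 0] (x) [0, 1] (x) [-3, -3, -9] and rank(T) ≤ 1.
Equivalently every frontal slice T[:,:,k] is c[k] times the rank-1 matrix [1, 0] (x) [0, 1]. So T has rank 1 (it is nonzero).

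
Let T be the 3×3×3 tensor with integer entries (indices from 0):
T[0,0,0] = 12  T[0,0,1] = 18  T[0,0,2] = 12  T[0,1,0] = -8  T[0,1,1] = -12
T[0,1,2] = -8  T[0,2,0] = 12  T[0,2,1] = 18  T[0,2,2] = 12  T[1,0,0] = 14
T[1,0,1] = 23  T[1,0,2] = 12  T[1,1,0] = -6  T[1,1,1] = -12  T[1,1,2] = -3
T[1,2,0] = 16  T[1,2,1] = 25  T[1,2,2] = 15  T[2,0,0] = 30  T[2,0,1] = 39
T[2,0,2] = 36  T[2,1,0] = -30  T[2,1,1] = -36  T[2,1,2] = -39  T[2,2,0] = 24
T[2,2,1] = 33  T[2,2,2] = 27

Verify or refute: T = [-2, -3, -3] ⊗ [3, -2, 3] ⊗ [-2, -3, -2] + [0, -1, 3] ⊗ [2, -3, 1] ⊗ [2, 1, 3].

Reconstruct entry (1,0,1) from the claimed factors: Σₗ aₗ[1]bₗ[0]cₗ[1] = (-3)·(3)·(-3) + (-1)·(2)·(1) = 25, but T[1,0,1] = 23. The claim is false.

No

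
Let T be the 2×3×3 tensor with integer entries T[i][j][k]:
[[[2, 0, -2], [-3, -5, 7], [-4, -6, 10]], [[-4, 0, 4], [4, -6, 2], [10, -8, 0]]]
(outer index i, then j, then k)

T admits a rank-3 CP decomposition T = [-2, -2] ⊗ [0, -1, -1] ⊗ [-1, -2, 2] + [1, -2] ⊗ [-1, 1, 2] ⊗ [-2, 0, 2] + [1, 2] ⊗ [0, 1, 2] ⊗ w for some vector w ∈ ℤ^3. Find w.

w = [1, -1, 1]

Subtract the known terms from T to get the rank-1 residual R = [1, 2] ⊗ [0, 1, 2] ⊗ w, so R[i,j,k] = a[i]·b[j]·w[k]. Pick indices with nonzero a[0]·b[1] = (1)·(1) = 1. Only the fibre through (0,1,·) is needed: R[0,1,:] = T[0,1,:] − Σₗ aₗ[0]bₗ[1]cₗ = [-3, -5, 7] − (-2)·(-1)·[-1, -2, 2] − (1)·(1)·[-2, 0, 2] = [1, -1, 1]. Then w[k] = R[0,1,k] / 1 for each k, giving w = [1, -1, 1] / 1 = [1, -1, 1].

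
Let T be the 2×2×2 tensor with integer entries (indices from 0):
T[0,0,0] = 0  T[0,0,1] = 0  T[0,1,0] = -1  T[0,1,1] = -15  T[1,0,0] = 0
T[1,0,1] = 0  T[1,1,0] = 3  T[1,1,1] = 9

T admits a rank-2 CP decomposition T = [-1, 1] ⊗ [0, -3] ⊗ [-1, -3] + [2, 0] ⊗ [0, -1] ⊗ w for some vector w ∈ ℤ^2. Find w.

Subtract the known terms from T to get the rank-1 residual R = [2, 0] ⊗ [0, -1] ⊗ w, so R[i,j,k] = a[i]·b[j]·w[k]. Pick indices with nonzero a[0]·b[1] = (2)·(-1) = -2. Only the fibre through (0,1,·) is needed: R[0,1,:] = T[0,1,:] − Σₗ aₗ[0]bₗ[1]cₗ = [-1, -15] − (-1)·(-3)·[-1, -3] = [2, -6]. Then w[k] = R[0,1,k] / -2 for each k, giving w = [2, -6] / -2 = [-1, 3].

w = [-1, 3]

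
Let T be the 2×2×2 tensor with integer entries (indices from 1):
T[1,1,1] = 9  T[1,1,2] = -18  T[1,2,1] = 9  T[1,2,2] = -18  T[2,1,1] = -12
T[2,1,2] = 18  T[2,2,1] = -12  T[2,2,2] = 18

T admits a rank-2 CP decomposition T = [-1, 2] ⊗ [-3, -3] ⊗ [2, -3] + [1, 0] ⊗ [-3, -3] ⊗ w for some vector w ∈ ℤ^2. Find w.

w = [-1, 3]

Subtract the known terms from T to get the rank-1 residual R = [1, 0] ⊗ [-3, -3] ⊗ w, so R[i,j,k] = a[i]·b[j]·w[k]. Pick indices with nonzero a[1]·b[1] = (1)·(-3) = -3. Only the fibre through (1,1,·) is needed: R[1,1,:] = T[1,1,:] − Σₗ aₗ[1]bₗ[1]cₗ = [9, -18] − (-1)·(-3)·[2, -3] = [3, -9]. Then w[k] = R[1,1,k] / -3 for each k, giving w = [3, -9] / -3 = [-1, 3].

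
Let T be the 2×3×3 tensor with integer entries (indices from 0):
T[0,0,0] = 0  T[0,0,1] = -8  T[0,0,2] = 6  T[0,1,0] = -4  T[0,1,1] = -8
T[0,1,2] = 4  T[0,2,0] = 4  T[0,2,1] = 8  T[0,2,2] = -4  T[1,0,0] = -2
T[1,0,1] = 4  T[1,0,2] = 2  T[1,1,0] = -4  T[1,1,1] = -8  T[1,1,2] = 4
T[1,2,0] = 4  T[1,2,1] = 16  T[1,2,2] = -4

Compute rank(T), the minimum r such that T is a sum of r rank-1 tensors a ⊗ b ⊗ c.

3

Lower bound: the mode-3 unfolding of T (rows indexed by k, columns by (i,j) = (0,0), (0,1), (0,2), (1,0), (1,1), (1,2)) is [[0, -4, 4, -2, -4, 4], [-8, -8, 8, 4, -8, 16], [6, 4, -4, 2, 4, -4]].
There the 3×3 minor on rows k ∈ {0, 1, 2}, columns (i,j) ∈ {(0,0), (0,1), (1,0)} is det [[0, -4, -2], [-8, -8, 4], [6, 4, 2]] = -192 ≠ 0, so this unfolding has rank ≥ 3; CP rank is at least every unfolding rank, so rank(T) ≥ 3. (This is only a lower bound: in general the CP rank may exceed every unfolding rank, so we still need to exhibit 3 rank-1 terms summing to T.)
Upper bound: T is a sum of 3 rank-1 terms, T = (0, 1) ⊗ (1, 0, 1) ⊗ (0, 8, 0) + (1, 0) ⊗ (1, 0, 0) ⊗ (2, -4, 4) + (1, 1) ⊗ (1, 2, -2) ⊗ (-2, -4, 2) (written with every a and b primitive with positive leading entry and the scale carried by c; CP decompositions are not unique, and this one is verified by expanding entrywise), so rank(T) ≤ 3.
These bounds meet, so rank(T) = 3.
Check entry T[0,1,2] = 4: (0)·(0)·(0) + (1)·(0)·(4) + (1)·(2)·(2) = 4.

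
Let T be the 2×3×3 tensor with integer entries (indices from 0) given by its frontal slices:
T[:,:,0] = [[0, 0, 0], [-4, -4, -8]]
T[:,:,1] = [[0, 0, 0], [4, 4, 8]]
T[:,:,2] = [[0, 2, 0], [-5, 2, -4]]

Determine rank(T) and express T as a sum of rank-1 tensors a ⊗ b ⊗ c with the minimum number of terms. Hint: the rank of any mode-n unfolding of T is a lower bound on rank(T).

Lower bound: in the mode-2 unfolding of T (rows indexed by j, columns by (i,k)) the 3×3 minor on rows j ∈ {0, 1, 2}, columns (i,k) ∈ {(0,2), (1,0), (1,2)} is det [[0, -4, -5], [2, -4, 2], [0, -8, -4]] = 48 ≠ 0, so that unfolding has rank ≥ 3 and hence rank(T) ≥ 3 (CP rank is at least every unfolding rank, though it can be larger).
Upper bound: T is a sum of 3 rank-1 terms, T = [0, 1] ⊗ [1, 1, 2] ⊗ [-4, 4, -2] + [1, -1] ⊗ [1, -1, 0] ⊗ [0, 0, 2] + [2, 1] ⊗ [1, -2, 0] ⊗ [0, 0, -1] (one valid choice — decompositions are not unique — normalised so each a, b is primitive with positive first nonzero entry; check it by expanding all entries), so rank(T) ≤ 3.
These bounds meet, so rank(T) = 3.

rank(T) = 3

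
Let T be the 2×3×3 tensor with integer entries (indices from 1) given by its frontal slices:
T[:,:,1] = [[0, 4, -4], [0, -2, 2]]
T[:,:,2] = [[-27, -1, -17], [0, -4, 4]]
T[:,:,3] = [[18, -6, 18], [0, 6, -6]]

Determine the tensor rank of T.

Lower bound: in the mode-1 unfolding of T (rows indexed by i, columns by (j,k)) the 2×2 minor on rows i ∈ {1, 2}, columns (j,k) ∈ {(1,2), (2,1)} is det [[-27, 4], [0, -2]] = 54 ≠ 0, so that unfolding has rank ≥ 2 and hence rank(T) ≥ 2 (CP rank is at least every unfolding rank, though it can be larger).
Upper bound: with S_k = T[:,:,k], the two rank-1 terms a₁b₁ᵀ, a₂b₂ᵀ are the rank-1 members of the pencil x·S₁ + y·S₂.
The 2×2 minor of x·S₁ + y·S₂ on rows {1,2}, columns {1,2} is 54·xy + 108·y² = 54·(x + 2·y)(y), vanishing at (x:y) = (2:-1) and (1:0).
M₁ = 2·S₁ − S₂ = [[27, 9, 9], [0, 0, 0]] = 9·(1, 0)(3, 1, 1)ᵀ and M₂ = S₁ = [[0, 4, -4], [0, -2, 2]] = 2·(2, -1)(0, 1, -1)ᵀ, so take a₁ = (1, 0), b₁ = (3, 1, 1), a₂ = (2, -1), b₂ = (0, 1, -1).
Each slice is an integer combination of E₁ = a₁b₁ᵀ and E₂ = a₂b₂ᵀ: S₁ = 2·E₂, S₂ = −9·E₁ + 4·E₂, S₃ = 6·E₁ − 6·E₂; reading off coefficients, c₁ = (0, -9, 6) and c₂ = (2, 4, -6).
Hence T = (1, 0) ⊗ (3, 1, 1) ⊗ (0, -9, 6) + (2, -1) ⊗ (0, 1, -1) ⊗ (2, 4, -6), so rank(T) ≤ 2.
These bounds meet, so rank(T) = 2.

2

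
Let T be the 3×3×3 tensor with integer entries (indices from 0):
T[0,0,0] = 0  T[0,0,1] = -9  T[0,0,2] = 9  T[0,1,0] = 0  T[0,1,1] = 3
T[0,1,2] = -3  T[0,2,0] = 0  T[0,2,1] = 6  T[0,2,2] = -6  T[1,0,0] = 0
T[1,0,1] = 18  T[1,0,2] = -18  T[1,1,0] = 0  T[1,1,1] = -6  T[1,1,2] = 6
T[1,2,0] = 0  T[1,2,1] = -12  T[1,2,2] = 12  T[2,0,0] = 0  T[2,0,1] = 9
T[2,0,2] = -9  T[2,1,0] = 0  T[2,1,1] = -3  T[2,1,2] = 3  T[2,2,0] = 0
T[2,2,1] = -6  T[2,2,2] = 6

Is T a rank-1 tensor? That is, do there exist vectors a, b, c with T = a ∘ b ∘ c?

The mode-1 fibre T[:,0,1] = [-9, 18, 9] gives a = (1, -2, -1) (primitive direction); the mode-2 fibre T[0,:,1] = [-9, 3, 6] gives b = (3, -1, -2); then c[k] = T[0,0,k] / (a[0]·b[0]) = [0, -9, 9] / 3 = (0, -3, 3).
Expanding (1, -2, -1) ∘ (3, -1, -2) ∘ (0, -3, 3) reproduces all 27 entries of T, so T = (1, -2, -1) ∘ (3, -1, -2) ∘ (0, -3, 3) and rank(T) ≤ 1.
Equivalently every frontal slice T[:,:,k] is c[k] times the rank-1 matrix (1, -2, -1) ∘ (3, -1, -2). So T has rank 1 (it is nonzero).

Yes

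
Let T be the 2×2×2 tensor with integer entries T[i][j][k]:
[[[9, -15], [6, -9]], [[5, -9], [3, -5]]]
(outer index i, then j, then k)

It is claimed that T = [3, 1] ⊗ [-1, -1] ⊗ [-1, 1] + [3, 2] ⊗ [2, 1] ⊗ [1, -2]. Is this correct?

Yes

Reconstruct entrywise from the claimed factors. For example, T[1,1,0] = 3 and Σₗ aₗ[1]bₗ[1]cₗ[0] = (1)·(-1)·(-1) + (2)·(1)·(1) = 3; checking all 8 entries, every one matches. The claim holds.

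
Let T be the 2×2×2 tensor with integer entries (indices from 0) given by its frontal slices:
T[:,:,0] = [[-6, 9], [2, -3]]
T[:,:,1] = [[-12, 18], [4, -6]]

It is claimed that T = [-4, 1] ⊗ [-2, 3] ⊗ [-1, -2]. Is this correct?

No

Reconstruct entry (0,0,0) from the claimed factors: Σₗ aₗ[0]bₗ[0]cₗ[0] = (-4)·(-2)·(-1) = -8, but T[0,0,0] = -6. The claim is false.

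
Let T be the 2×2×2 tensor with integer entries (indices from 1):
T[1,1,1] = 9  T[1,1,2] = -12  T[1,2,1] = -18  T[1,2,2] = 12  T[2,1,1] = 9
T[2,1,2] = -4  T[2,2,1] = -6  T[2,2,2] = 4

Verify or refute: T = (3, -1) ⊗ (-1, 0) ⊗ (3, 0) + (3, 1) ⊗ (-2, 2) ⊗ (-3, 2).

Reconstruct entrywise from the claimed factors. For example, T[2,2,1] = -6 and Σₗ aₗ[2]bₗ[2]cₗ[1] = (-1)·(0)·(3) + (1)·(2)·(-3) = -6; checking all 8 entries, every one matches. The claim holds.

Yes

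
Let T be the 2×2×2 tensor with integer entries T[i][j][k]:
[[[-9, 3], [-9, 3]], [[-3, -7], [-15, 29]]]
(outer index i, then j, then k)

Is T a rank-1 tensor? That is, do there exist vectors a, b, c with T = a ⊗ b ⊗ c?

No

The mode-3 unfolding of T (rows indexed by k, columns by (i,j) = (0,0), (0,1), (1,0), (1,1)) is [[-9, -9, -3, -15], [3, 3, -7, 29]].
There the 2×2 minor on rows k ∈ {0, 1}, columns (i,j) ∈ {(0,0), (1,0)} is det [[-9, -3], [3, -7]] = 72 ≠ 0, so this unfolding has rank ≥ 2; CP rank is at least every unfolding rank, so rank(T) ≥ 2.
In particular rank(T) ≥ 2 > 1, so T is not rank-1.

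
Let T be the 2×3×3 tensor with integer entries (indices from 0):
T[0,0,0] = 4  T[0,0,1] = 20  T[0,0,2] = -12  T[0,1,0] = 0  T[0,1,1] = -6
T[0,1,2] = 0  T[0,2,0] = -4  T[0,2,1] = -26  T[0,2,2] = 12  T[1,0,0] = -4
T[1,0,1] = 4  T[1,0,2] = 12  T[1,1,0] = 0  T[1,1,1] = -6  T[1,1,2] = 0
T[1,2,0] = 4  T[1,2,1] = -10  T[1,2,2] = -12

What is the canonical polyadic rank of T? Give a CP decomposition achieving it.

Lower bound: the mode-1 unfolding of T (rows indexed by i, columns by (j,k) = (0,0), (0,1), (0,2), (1,0), (1,1), (1,2), (2,0), (2,1), (2,2)) is [[4, 20, -12, 0, -6, 0, -4, -26, 12], [-4, 4, 12, 0, -6, 0, 4, -10, -12]].
There the 2×2 minor on rows i ∈ {0, 1}, columns (j,k) ∈ {(0,0), (0,1)} is det [[4, 20], [-4, 4]] = 96 ≠ 0, so this unfolding has rank ≥ 2; CP rank is at least every unfolding rank, so rank(T) ≥ 2. (Unfolding ranks only ever bound the CP rank from below — rank(T) can be strictly larger than all of them — so the matching upper bound has to come from an explicit 2-term decomposition.)
Upper bound — finding two terms. Write S_k = T[:,:,k] for the frontal slices: S₀ = [[4, 0, -4], [-4, 0, 4]], S₁ = [[20, -6, -26], [4, -6, -10]], S₂ = [[-12, 0, 12], [12, 0, -12]].
If T = a₁ ⊗ b₁ ⊗ c₁ + a₂ ⊗ b₂ ⊗ c₂ then each S_k = c₁[k]·a₁b₁ᵀ + c₂[k]·a₂b₂ᵀ. S₀ and S₁ are linearly independent, so a₁b₁ᵀ and a₂b₂ᵀ must span the same plane of matrices: they are the rank-1 matrices of the form x·S₀ + y·S₁.
The 2×2 minor of x·S₀ + y·S₁ on rows {0,1}, columns {0,1} is −48·xy − 96·y² = (-48)·(x + 2·y)(y), vanishing at (x:y) = (2:-1) and (1:0).
M₁ = 2·S₀ − S₁ = [[-12, 6, 18], [-12, 6, 18]] = (-6)·[1, 1][2, -1, -3]ᵀ and M₂ = S₀ = [[4, 0, -4], [-4, 0, 4]] = 4·[1, -1][1, 0, -1]ᵀ, so take a₁ = [1, 1], b₁ = [2, -1, -3], a₂ = [1, -1], b₂ = [1, 0, -1].
Each slice is an integer combination of E₁ = a₁b₁ᵀ and E₂ = a₂b₂ᵀ: S₀ = 4·E₂, S₁ = 6·E₁ + 8·E₂, S₂ = −12·E₂; reading off coefficients, c₁ = [0, 6, 0] and c₂ = [4, 8, -12].
Hence T = [1, 1] ⊗ [2, -1, -3] ⊗ [0, 6, 0] + [1, -1] ⊗ [1, 0, -1] ⊗ [4, 8, -12], so rank(T) ≤ 2.
These bounds meet, so rank(T) = 2.

rank(T) = 2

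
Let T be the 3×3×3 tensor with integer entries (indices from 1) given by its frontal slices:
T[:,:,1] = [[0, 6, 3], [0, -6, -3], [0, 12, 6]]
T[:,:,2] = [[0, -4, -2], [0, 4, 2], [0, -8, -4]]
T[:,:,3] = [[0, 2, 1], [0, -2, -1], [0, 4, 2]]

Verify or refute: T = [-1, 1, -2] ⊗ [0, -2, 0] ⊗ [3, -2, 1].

Reconstruct entry (1,3,1) from the claimed factors: Σₗ aₗ[1]bₗ[3]cₗ[1] = (-1)·(0)·(3) = 0, but T[1,3,1] = 3. The claim is false.

No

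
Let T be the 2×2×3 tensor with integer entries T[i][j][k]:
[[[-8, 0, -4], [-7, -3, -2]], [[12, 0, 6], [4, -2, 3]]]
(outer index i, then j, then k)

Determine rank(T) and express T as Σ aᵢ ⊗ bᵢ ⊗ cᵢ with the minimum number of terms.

Lower bound: the mode-3 unfolding of T (rows indexed by k, columns by (i,j) = (0,0), (0,1), (1,0), (1,1)) is [[-8, -7, 12, 4], [0, -3, 0, -2], [-4, -2, 6, 3]].
There the 2×2 minor on rows k ∈ {0, 1}, columns (i,j) ∈ {(0,0), (0,1)} is det [[-8, -7], [0, -3]] = 24 ≠ 0, so this unfolding has rank ≥ 2; CP rank is at least every unfolding rank, so rank(T) ≥ 2. (Unfolding ranks only ever bound the CP rank from below — rank(T) can be strictly larger than all of them — so the matching upper bound has to come from an explicit 2-term decomposition.)
Upper bound — finding two terms. Write S_k = T[:,:,k] for the frontal slices: S₀ = [[-8, -7], [12, 4]], S₁ = [[0, -3], [0, -2]], S₂ = [[-4, -2], [6, 3]].
If T = a₁ ⊗ b₁ ⊗ c₁ + a₂ ⊗ b₂ ⊗ c₂ then each S_k = c₁[k]·a₁b₁ᵀ + c₂[k]·a₂b₂ᵀ. S₀ and S₁ are linearly independent, so a₁b₁ᵀ and a₂b₂ᵀ must span the same plane of matrices: they are the rank-1 matrices of the form x·S₀ + y·S₁.
det(x·S₀ + y·S₁) is 52·x² + 52·xy = 52·(x + y)(x), vanishing at (x:y) = (1:-1) and (0:1).
M₁ = S₀ − S₁ = [[-8, -4], [12, 6]] = (-2)·[2, -3][2, 1]ᵀ and M₂ = S₁ = [[0, -3], [0, -2]] = −[3, 2][0, 1]ᵀ, so take a₁ = [2, -3], b₁ = [2, 1], a₂ = [3, 2], b₂ = [0, 1].
Each slice is an integer combination of E₁ = a₁b₁ᵀ and E₂ = a₂b₂ᵀ: S₀ = −2·E₁ − E₂, S₁ = −E₂, S₂ = −E₁; reading off coefficients, c₁ = [-2, 0, -1] and c₂ = [-1, -1, 0].
Hence T = [2, -3] ⊗ [2, 1] ⊗ [-2, 0, -1] + [3, 2] ⊗ [0, 1] ⊗ [-1, -1, 0], so rank(T) ≤ 2.
These bounds meet, so rank(T) = 2.

rank(T) = 2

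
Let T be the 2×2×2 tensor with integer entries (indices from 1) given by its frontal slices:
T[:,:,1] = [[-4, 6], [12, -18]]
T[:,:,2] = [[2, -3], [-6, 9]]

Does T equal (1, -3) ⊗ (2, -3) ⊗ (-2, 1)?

Reconstruct entrywise from the claimed factors. For example, T[1,1,2] = 2 and Σₗ aₗ[1]bₗ[1]cₗ[2] = (1)·(2)·(1) = 2; checking all 8 entries, every one matches. The claim holds.

Yes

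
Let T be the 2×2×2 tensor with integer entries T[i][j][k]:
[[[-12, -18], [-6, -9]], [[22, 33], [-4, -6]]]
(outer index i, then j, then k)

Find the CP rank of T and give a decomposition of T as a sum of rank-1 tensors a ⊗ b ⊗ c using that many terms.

Lower bound: the mode-1 unfolding of T (rows indexed by i, columns by (j,k) = (0,0), (0,1), (1,0), (1,1)) is [[-12, -18, -6, -9], [22, 33, -4, -6]].
There the 2×2 minor on rows i ∈ {0, 1}, columns (j,k) ∈ {(0,0), (1,0)} is det [[-12, -6], [22, -4]] = 180 ≠ 0, so this unfolding has rank ≥ 2; CP rank is at least every unfolding rank, so rank(T) ≥ 2. (Unfolding ranks only ever bound the CP rank from below — rank(T) can be strictly larger than all of them — so the matching upper bound has to come from an explicit 2-term decomposition.)
Upper bound — finding two terms. Every mode-3 slice of T is a multiple of one matrix: T[:,:,k] = c[k]·M with c = [2, 3] and M = [[-6, -3], [11, -2]] (rows indexed by i, columns by j). So it suffices to write M as a sum of two rank-1 matrices.
Splitting M by its rows (i = 0, 1), M = [1, 0][-6, -3]ᵀ + [0, 1][11, -2]ᵀ.
Hence T = [1, 0] ⊗ [-6, -3] ⊗ [2, 3] + [0, 1] ⊗ [11, -2] ⊗ [2, 3], so rank(T) ≤ 2.
These bounds meet, so rank(T) = 2.

rank(T) = 2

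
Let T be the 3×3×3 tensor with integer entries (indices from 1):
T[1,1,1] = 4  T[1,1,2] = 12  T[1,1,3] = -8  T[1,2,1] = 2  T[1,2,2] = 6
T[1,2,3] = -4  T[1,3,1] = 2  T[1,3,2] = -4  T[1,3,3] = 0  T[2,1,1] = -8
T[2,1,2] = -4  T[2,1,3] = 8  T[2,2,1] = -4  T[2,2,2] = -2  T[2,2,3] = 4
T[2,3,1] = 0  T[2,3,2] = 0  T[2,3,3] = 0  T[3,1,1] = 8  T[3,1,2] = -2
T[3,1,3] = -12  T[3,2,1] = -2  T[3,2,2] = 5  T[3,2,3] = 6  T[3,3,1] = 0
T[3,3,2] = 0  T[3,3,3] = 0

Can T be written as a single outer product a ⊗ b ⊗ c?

The mode-2 unfolding of T (rows indexed by j, columns by (i,k) = (1,1), (1,2), (1,3), (2,1), (2,2), (2,3), (3,1), (3,2), (3,3)) is [[4, 12, -8, -8, -4, 8, 8, -2, -12], [2, 6, -4, -4, -2, 4, -2, 5, 6], [2, -4, 0, 0, 0, 0, 0, 0, 0]].
There the 3×3 minor on rows j ∈ {1, 2, 3}, columns (i,k) ∈ {(1,1), (1,2), (3,1)} is det [[4, 12, 8], [2, 6, -2], [2, -4, 0]] = -240 ≠ 0, so this unfolding has rank ≥ 3; CP rank is at least every unfolding rank, so rank(T) ≥ 3.
In particular rank(T) ≥ 3 > 1, so T is not rank-1.

No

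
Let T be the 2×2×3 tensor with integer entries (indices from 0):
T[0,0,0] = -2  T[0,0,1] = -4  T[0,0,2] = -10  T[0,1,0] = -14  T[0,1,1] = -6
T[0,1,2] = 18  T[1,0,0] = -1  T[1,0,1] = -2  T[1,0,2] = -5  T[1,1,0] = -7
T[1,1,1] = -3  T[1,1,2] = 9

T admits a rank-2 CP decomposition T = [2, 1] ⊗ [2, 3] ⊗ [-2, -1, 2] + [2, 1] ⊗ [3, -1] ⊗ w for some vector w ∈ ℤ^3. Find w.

w = [1, 0, -3]

Subtract the known terms from T to get the rank-1 residual R = [2, 1] ⊗ [3, -1] ⊗ w, so R[i,j,k] = a[i]·b[j]·w[k]. Pick indices with nonzero a[0]·b[0] = (2)·(3) = 6. Only the fibre through (0,0,·) is needed: R[0,0,:] = T[0,0,:] − Σₗ aₗ[0]bₗ[0]cₗ = [-2, -4, -10] − (2)·(2)·[-2, -1, 2] = [6, 0, -18]. Then w[k] = R[0,0,k] / 6 for each k, giving w = [6, 0, -18] / 6 = [1, 0, -3].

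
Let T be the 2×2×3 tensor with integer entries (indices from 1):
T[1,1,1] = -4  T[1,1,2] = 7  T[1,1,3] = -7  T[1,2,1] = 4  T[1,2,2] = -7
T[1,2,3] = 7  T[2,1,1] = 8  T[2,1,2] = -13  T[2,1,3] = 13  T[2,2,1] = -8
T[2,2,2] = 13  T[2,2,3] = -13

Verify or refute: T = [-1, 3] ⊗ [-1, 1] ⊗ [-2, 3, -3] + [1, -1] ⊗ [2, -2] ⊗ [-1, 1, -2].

Reconstruct entry (1,1,2) from the claimed factors: Σₗ aₗ[1]bₗ[1]cₗ[2] = (-1)·(-1)·(3) + (1)·(2)·(1) = 5, but T[1,1,2] = 7. The claim is false.

No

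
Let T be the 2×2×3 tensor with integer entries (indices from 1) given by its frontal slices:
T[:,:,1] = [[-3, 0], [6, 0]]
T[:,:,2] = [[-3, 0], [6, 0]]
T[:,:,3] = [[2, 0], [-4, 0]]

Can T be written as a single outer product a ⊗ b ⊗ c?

If T = a ⊗ b ⊗ c then every fibre of T is a multiple of the corresponding factor, so read the factors off the fibres through the nonzero entry T[1,1,1] = -3.
The mode-1 fibre T[:,1,1] = [-3, 6] gives a = (1, -2) (primitive direction); the mode-2 fibre T[1,:,1] = [-3, 0] gives b = (1, 0); then c[k] = T[1,1,k] / (a[1]·b[1]) = [-3, -3, 2] / 1 = (-3, -3, 2).
Expanding (1, -2) ⊗ (1, 0) ⊗ (-3, -3, 2) reproduces all 12 entries of T, so T = (1, -2) ⊗ (1, 0) ⊗ (-3, -3, 2) and rank(T) ≤ 1.
Equivalently every frontal slice T[:,:,k] is c[k] times the rank-1 matrix (1, -2) ⊗ (1, 0). So T has rank 1 (it is nonzero).

Yes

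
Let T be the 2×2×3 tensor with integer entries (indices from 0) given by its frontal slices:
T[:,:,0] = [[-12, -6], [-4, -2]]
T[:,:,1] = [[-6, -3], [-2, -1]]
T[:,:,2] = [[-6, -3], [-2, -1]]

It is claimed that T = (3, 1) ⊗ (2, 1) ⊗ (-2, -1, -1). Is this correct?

Yes

Reconstruct entrywise from the claimed factors. For example, T[1,0,2] = -2 and Σₗ aₗ[1]bₗ[0]cₗ[2] = (1)·(2)·(-1) = -2; checking all 12 entries, every one matches. The claim holds.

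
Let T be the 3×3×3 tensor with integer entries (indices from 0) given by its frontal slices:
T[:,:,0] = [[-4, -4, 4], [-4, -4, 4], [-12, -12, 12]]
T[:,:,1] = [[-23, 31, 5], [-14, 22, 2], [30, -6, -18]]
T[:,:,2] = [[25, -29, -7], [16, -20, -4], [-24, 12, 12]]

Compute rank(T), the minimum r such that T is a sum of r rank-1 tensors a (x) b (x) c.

Lower bound: the mode-1 unfolding of T (rows indexed by i, columns by (j,k) = (0,0), (0,1), (0,2), (1,0), (1,1), (1,2), (2,0), (2,1), (2,2)) is [[-4, -23, 25, -4, 31, -29, 4, 5, -7], [-4, -14, 16, -4, 22, -20, 4, 2, -4], [-12, 30, -24, -12, -6, 12, 12, -18, 12]].
There the 2×2 minor on rows i ∈ {0, 1}, columns (j,k) ∈ {(0,0), (0,1)} is det [[-4, -23], [-4, -14]] = -36 ≠ 0, so this unfolding has rank ≥ 2; CP rank is at least every unfolding rank, so rank(T) ≥ 2. (Flattening ranks never certify an upper bound on CP rank; for that we must actually write T with 2 rank-1 terms.)
Upper bound — finding two terms. Write S_k = T[:,:,k] for the frontal slices: S₀ = [[-4, -4, 4], [-4, -4, 4], [-12, -12, 12]], S₁ = [[-23, 31, 5], [-14, 22, 2], [30, -6, -18]], S₂ = [[25, -29, -7], [16, -20, -4], [-24, 12, 12]].
If T = a₁ (x) b₁ (x) c₁ + a₂ (x) b₂ (x) c₂ then each S_k = c₁[k]·a₁b₁ᵀ + c₂[k]·a₂b₂ᵀ. S₀ and S₁ are linearly independent, so a₁b₁ᵀ and a₂b₂ᵀ must span the same plane of matrices: they are the rank-1 matrices of the form x·S₀ + y·S₁.
The 2×2 minor of x·S₀ + y·S₁ on rows {0,1}, columns {0,1} is 72·xy − 72·y² = 72·(x − y)(y), vanishing at (x:y) = (1:1) and (1:0).
M₁ = S₀ + S₁ = [[-27, 27, 9], [-18, 18, 6], [18, -18, -6]] = (-3)·[3, 2, -2][3, -3, -1]ᵀ and M₂ = S₀ = [[-4, -4, 4], [-4, -4, 4], [-12, -12, 12]] = (-4)·[1, 1, 3][1, 1, -1]ᵀ, so take a₁ = [3, 2, -2], b₁ = [3, -3, -1], a₂ = [1, 1, 3], b₂ = [1, 1, -1].
Each slice is an integer combination of E₁ = a₁b₁ᵀ and E₂ = a₂b₂ᵀ: S₀ = −4·E₂, S₁ = −3·E₁ + 4·E₂, S₂ = 3·E₁ − 2·E₂; reading off coefficients, c₁ = [0, -3, 3] and c₂ = [-4, 4, -2].
Hence T = [3, 2, -2] (x) [3, -3, -1] (x) [0, -3, 3] + [1, 1, 3] (x) [1, 1, -1] (x) [-4, 4, -2], so rank(T) ≤ 2.
These bounds meet, so rank(T) = 2.

2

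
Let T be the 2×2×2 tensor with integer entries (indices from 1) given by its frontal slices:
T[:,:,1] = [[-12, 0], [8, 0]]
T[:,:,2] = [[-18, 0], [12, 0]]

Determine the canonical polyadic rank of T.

1

Lower bound: T ≠ 0 (e.g. T[1,1,1] = -12), so rank(T) ≥ 1.
Upper bound: if T = a ⊗ b ⊗ c then every fibre of T is a multiple of the corresponding factor, so read the factors off the fibres through the nonzero entry T[1,1,1] = -12.
The mode-1 fibre T[:,1,1] = [-12, 8] gives a = (3, -2) (primitive direction); the mode-2 fibre T[1,:,1] = [-12, 0] gives b = (1, 0); then c[k] = T[1,1,k] / (a[1]·b[1]) = [-12, -18] / 3 = (-4, -6).
Expanding (3, -2) ⊗ (1, 0) ⊗ (-4, -6) reproduces all 8 entries of T, so T = (3, -2) ⊗ (1, 0) ⊗ (-4, -6) and rank(T) ≤ 1.
These bounds meet, so rank(T) = 1.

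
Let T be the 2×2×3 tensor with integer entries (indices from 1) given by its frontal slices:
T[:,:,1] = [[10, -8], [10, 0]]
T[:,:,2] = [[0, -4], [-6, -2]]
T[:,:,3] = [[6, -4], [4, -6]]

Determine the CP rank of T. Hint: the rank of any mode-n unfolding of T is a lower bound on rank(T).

Lower bound: in the mode-3 unfolding of T (rows indexed by k, columns by (i,j)) the 3×3 minor on rows k ∈ {1, 2, 3}, columns (i,j) ∈ {(1,1), (1,2), (2,1)} is det [[10, -8, 10], [0, -4, -6], [6, -4, 4]] = 128 ≠ 0, so that unfolding has rank ≥ 3 and hence rank(T) ≥ 3 (CP rank is at least every unfolding rank, though it can be larger).
Upper bound: T is a sum of 3 rank-1 terms, T = [0, 1] ⊗ [1, 2] ⊗ [2, 0, -2] + [1, 2] ⊗ [1, 0] ⊗ [2, -4, 2] + [2, 1] ⊗ [1, -1] ⊗ [4, 2, 2] (written with every a and b primitive with positive leading entry and the scale carried by c; CP decompositions are not unique, and this one is verified by expanding entrywise), so rank(T) ≤ 3.
These bounds meet, so rank(T) = 3.

3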